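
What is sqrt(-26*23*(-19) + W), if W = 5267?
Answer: sqrt(16629) ≈ 128.95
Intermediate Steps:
sqrt(-26*23*(-19) + W) = sqrt(-26*23*(-19) + 5267) = sqrt(-598*(-19) + 5267) = sqrt(11362 + 5267) = sqrt(16629)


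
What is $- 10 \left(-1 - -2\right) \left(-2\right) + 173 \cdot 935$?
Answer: $161775$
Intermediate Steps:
$- 10 \left(-1 - -2\right) \left(-2\right) + 173 \cdot 935 = - 10 \left(-1 + 2\right) \left(-2\right) + 161755 = \left(-10\right) 1 \left(-2\right) + 161755 = \left(-10\right) \left(-2\right) + 161755 = 20 + 161755 = 161775$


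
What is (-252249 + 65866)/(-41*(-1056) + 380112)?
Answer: -186383/423408 ≈ -0.44020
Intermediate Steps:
(-252249 + 65866)/(-41*(-1056) + 380112) = -186383/(43296 + 380112) = -186383/423408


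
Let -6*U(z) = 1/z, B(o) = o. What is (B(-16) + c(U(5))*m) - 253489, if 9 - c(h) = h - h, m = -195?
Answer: -255260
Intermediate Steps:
U(z) = -1/(6*z)
c(h) = 9 (c(h) = 9 - (h - h) = 9 - 1*0 = 9 + 0 = 9)
(B(-16) + c(U(5))*m) - 253489 = (-16 + 9*(-195)) - 253489 = (-16 - 1755) - 253489 = -1771 - 253489 = -255260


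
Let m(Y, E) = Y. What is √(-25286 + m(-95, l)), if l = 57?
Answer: I*√25381 ≈ 159.31*I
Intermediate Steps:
√(-25286 + m(-95, l)) = √(-25286 - 95) = √(-25381) = I*√25381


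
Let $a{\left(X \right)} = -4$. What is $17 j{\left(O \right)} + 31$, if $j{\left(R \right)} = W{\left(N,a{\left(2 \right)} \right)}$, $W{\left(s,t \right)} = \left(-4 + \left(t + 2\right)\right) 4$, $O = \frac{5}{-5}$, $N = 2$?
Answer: $-377$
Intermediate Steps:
$O = -1$ ($O = 5 \left(- \frac{1}{5}\right) = -1$)
$W{\left(s,t \right)} = -8 + 4 t$ ($W{\left(s,t \right)} = \left(-4 + \left(2 + t\right)\right) 4 = \left(-2 + t\right) 4 = -8 + 4 t$)
$j{\left(R \right)} = -24$ ($j{\left(R \right)} = -8 + 4 \left(-4\right) = -8 - 16 = -24$)
$17 j{\left(O \right)} + 31 = 17 \left(-24\right) + 31 = -408 + 31 = -377$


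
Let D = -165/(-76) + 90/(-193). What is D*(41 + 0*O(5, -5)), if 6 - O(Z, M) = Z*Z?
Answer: 1025205/14668 ≈ 69.894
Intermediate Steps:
O(Z, M) = 6 - Z² (O(Z, M) = 6 - Z*Z = 6 - Z²)
D = 25005/14668 (D = -165*(-1/76) + 90*(-1/193) = 165/76 - 90/193 = 25005/14668 ≈ 1.7047)
D*(41 + 0*O(5, -5)) = 25005*(41 + 0*(6 - 1*5²))/14668 = 25005*(41 + 0*(6 - 1*25))/14668 = 25005*(41 + 0*(6 - 25))/14668 = 25005*(41 + 0*(-19))/14668 = 25005*(41 + 0)/14668 = (25005/14668)*41 = 1025205/14668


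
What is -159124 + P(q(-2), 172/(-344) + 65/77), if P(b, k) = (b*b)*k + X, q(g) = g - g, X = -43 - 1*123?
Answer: -159290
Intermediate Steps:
X = -166 (X = -43 - 123 = -166)
q(g) = 0
P(b, k) = -166 + k*b² (P(b, k) = (b*b)*k - 166 = b²*k - 166 = k*b² - 166 = -166 + k*b²)
-159124 + P(q(-2), 172/(-344) + 65/77) = -159124 + (-166 + (172/(-344) + 65/77)*0²) = -159124 + (-166 + (172*(-1/344) + 65*(1/77))*0) = -159124 + (-166 + (-½ + 65/77)*0) = -159124 + (-166 + (53/154)*0) = -159124 + (-166 + 0) = -159124 - 166 = -159290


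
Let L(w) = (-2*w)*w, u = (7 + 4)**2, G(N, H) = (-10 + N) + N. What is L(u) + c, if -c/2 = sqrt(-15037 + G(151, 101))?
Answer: -29282 - 2*I*sqrt(14745) ≈ -29282.0 - 242.86*I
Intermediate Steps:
G(N, H) = -10 + 2*N
u = 121 (u = 11**2 = 121)
L(w) = -2*w**2
c = -2*I*sqrt(14745) (c = -2*sqrt(-15037 + (-10 + 2*151)) = -2*sqrt(-15037 + (-10 + 302)) = -2*sqrt(-15037 + 292) = -2*I*sqrt(14745) ≈ -242.86*I)
L(u) + c = -2*121**2 - 2*I*sqrt(14745) = -2*14641 - 2*I*sqrt(14745) = -29282 - 2*I*sqrt(14745)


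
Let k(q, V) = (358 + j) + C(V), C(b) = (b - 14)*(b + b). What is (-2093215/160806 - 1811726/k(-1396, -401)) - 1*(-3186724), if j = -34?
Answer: 85360946398540255/26786581062 ≈ 3.1867e+6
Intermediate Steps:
C(b) = 2*b*(-14 + b) (C(b) = (-14 + b)*(2*b) = 2*b*(-14 + b))
k(q, V) = 324 + 2*V*(-14 + V) (k(q, V) = (358 - 34) + 2*V*(-14 + V) = 324 + 2*V*(-14 + V))
(-2093215/160806 - 1811726/k(-1396, -401)) - 1*(-3186724) = (-2093215/160806 - 1811726/(324 + 2*(-401)*(-14 - 401))) - 1*(-3186724) = (-2093215*1/160806 - 1811726/(324 + 2*(-401)*(-415))) + 3186724 = (-2093215/160806 - 1811726/(324 + 332830)) + 3186724 = (-2093215/160806 - 1811726/333154) + 3186724 = (-2093215/160806 - 1811726*1/333154) + 3186724 = (-2093215/160806 - 905863/166577) + 3186724 = -494349680633/26786581062 + 3186724 = 85360946398540255/26786581062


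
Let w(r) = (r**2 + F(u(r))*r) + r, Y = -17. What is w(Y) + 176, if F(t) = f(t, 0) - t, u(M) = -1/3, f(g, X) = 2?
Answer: 1225/3 ≈ 408.33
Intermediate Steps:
u(M) = -1/3 (u(M) = -1*1/3 = -1/3)
F(t) = 2 - t
w(r) = r**2 + 10*r/3 (w(r) = (r**2 + (2 - 1*(-1/3))*r) + r = (r**2 + (2 + 1/3)*r) + r = (r**2 + 7*r/3) + r = r**2 + 10*r/3)
w(Y) + 176 = (1/3)*(-17)*(10 + 3*(-17)) + 176 = (1/3)*(-17)*(10 - 51) + 176 = (1/3)*(-17)*(-41) + 176 = 697/3 + 176 = 1225/3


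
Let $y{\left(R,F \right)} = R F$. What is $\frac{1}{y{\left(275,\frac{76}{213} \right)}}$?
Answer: $\frac{213}{20900} \approx 0.010191$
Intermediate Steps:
$y{\left(R,F \right)} = F R$
$\frac{1}{y{\left(275,\frac{76}{213} \right)}} = \frac{1}{\frac{76}{213} \cdot 275} = \frac{1}{\frac{20900}{213}} = \frac{213}{20900}$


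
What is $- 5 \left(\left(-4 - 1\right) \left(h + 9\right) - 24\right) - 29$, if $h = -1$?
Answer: $291$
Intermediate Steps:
$- 5 \left(\left(-4 - 1\right) \left(h + 9\right) - 24\right) - 29 = - 5 \left(\left(-4 - 1\right) \left(-1 + 9\right) - 24\right) - 29 = - 5 \left(\left(-5\right) 8 - 24\right) - 29 = - 5 \left(-40 - 24\right) - 29 = \left(-5\right) \left(-64\right) - 29 = 320 - 29 = 291$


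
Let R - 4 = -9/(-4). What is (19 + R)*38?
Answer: 1919/2 ≈ 959.50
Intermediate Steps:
R = 25/4 (R = 4 - 9/(-4) = 4 - 9*(-1/4) = 4 + 9/4 = 25/4 ≈ 6.2500)
(19 + R)*38 = (19 + 25/4)*38 = (101/4)*38 = 1919/2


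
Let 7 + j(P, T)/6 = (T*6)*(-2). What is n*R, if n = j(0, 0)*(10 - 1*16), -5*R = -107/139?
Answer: 26964/695 ≈ 38.797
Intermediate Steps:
R = 107/695 (R = -(-107)/(5*139) = -1/5*(-107/139) = 107/695 ≈ 0.15396)
j(P, T) = -42 - 72*T (j(P, T) = -42 + 6*((T*6)*(-2)) = -42 + 6*((6*T)*(-2)) = -42 + 6*(-12*T) = -42 - 72*T)
n = 252 (n = (-42 - 72*0)*(10 - 1*16) = (-42 + 0)*(10 - 16) = -42*(-6) = 252)
n*R = 252*(107/695) = 26964/695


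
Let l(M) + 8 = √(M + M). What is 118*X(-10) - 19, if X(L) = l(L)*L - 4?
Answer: 8949 - 2360*I*√5 ≈ 8949.0 - 5277.1*I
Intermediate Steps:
l(M) = -8 + √2*√M (l(M) = -8 + √(M + M) = -8 + √(2*M) = -8 + √2*√M)
X(L) = -4 + L*(-8 + √2*√L) (X(L) = (-8 + √2*√L)*L - 4 = L*(-8 + √2*√L) - 4 = -4 + L*(-8 + √2*√L))
118*X(-10) - 19 = 118*(-4 - 10*(-8 + √2*√(-10))) - 19 = 118*(-4 - 10*(-8 + √2*(I*√10))) - 19 = 118*(-4 - 10*(-8 + 2*I*√5)) - 19 = 118*(-4 + (80 - 20*I*√5)) - 19 = 118*(76 - 20*I*√5) - 19 = (8968 - 2360*I*√5) - 19 = 8949 - 2360*I*√5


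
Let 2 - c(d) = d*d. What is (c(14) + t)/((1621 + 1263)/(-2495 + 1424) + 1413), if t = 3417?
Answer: 493119/215777 ≈ 2.2853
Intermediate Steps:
c(d) = 2 - d**2 (c(d) = 2 - d*d = 2 - d**2)
(c(14) + t)/((1621 + 1263)/(-2495 + 1424) + 1413) = ((2 - 1*14**2) + 3417)/((1621 + 1263)/(-2495 + 1424) + 1413) = ((2 - 1*196) + 3417)/(2884/(-1071) + 1413) = ((2 - 196) + 3417)/(2884*(-1/1071) + 1413) = (-194 + 3417)/(-412/153 + 1413) = 3223/(215777/153) = 3223*(153/215777) = 493119/215777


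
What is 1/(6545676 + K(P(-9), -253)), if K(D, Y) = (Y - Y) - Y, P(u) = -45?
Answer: 1/6545929 ≈ 1.5277e-7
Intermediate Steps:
K(D, Y) = -Y (K(D, Y) = 0 - Y = -Y)
1/(6545676 + K(P(-9), -253)) = 1/(6545676 - 1*(-253)) = 1/(6545676 + 253) = 1/6545929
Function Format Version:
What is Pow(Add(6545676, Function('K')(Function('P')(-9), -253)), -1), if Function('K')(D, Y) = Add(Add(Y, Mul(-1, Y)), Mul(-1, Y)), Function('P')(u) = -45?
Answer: Rational(1, 6545929) ≈ 1.5277e-7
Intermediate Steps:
Function('K')(D, Y) = Mul(-1, Y) (Function('K')(D, Y) = Add(0, Mul(-1, Y)) = Mul(-1, Y))
Pow(Add(6545676, Function('K')(Function('P')(-9), -253)), -1) = Pow(Add(6545676, Mul(-1, -253)), -1) = Pow(Add(6545676, 253), -1) = Pow(6545929, -1) = Rational(1, 6545929)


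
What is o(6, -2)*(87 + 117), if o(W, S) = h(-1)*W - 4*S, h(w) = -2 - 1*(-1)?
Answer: 408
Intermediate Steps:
h(w) = -1 (h(w) = -2 + 1 = -1)
o(W, S) = -W - 4*S
o(6, -2)*(87 + 117) = (-1*6 - 4*(-2))*(87 + 117) = (-6 + 8)*204 = 2*204 = 408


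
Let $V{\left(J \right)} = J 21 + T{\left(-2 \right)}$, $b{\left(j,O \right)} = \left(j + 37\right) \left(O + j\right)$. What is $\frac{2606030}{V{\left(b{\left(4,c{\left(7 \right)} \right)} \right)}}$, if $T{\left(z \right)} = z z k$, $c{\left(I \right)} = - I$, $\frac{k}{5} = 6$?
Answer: $- \frac{2606030}{2463} \approx -1058.1$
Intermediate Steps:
$k = 30$ ($k = 5 \cdot 6 = 30$)
$T{\left(z \right)} = 30 z^{2}$ ($T{\left(z \right)} = z z 30 = z^{2} \cdot 30 = 30 z^{2}$)
$b{\left(j,O \right)} = \left(37 + j\right) \left(O + j\right)$
$V{\left(J \right)} = 120 + 21 J$ ($V{\left(J \right)} = J 21 + 30 \left(-2\right)^{2} = 21 J + 30 \cdot 4 = 21 J + 120 = 120 + 21 J$)
$\frac{2606030}{V{\left(b{\left(4,c{\left(7 \right)} \right)} \right)}} = \frac{2606030}{120 + 21 \left(4^{2} + 37 \left(\left(-1\right) 7\right) + 37 \cdot 4 + \left(-1\right) 7 \cdot 4\right)} = \frac{2606030}{120 + 21 \left(16 + 37 \left(-7\right) + 148 - 28\right)} = \frac{2606030}{120 + 21 \left(16 - 259 + 148 - 28\right)} = \frac{2606030}{120 + 21 \left(-123\right)} = \frac{2606030}{120 - 2583} = \frac{2606030}{-2463} = 2606030 \left(- \frac{1}{2463}\right) = - \frac{2606030}{2463}$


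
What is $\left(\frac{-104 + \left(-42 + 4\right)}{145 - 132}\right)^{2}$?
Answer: $\frac{20164}{169} \approx 119.31$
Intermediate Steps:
$\left(\frac{-104 + \left(-42 + 4\right)}{145 - 132}\right)^{2} = \left(\frac{-104 - 38}{13}\right)^{2} = \left(\left(-142\right) \frac{1}{13}\right)^{2} = \left(- \frac{142}{13}\right)^{2} = \frac{20164}{169}$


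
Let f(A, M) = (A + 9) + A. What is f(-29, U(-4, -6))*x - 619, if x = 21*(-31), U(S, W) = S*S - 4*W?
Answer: 31280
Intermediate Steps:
U(S, W) = S**2 - 4*W
x = -651
f(A, M) = 9 + 2*A (f(A, M) = (9 + A) + A = 9 + 2*A)
f(-29, U(-4, -6))*x - 619 = (9 + 2*(-29))*(-651) - 619 = (9 - 58)*(-651) - 619 = -49*(-651) - 619 = 31899 - 619 = 31280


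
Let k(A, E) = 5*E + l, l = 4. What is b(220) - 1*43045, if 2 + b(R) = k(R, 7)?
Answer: -43008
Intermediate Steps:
k(A, E) = 4 + 5*E (k(A, E) = 5*E + 4 = 4 + 5*E)
b(R) = 37 (b(R) = -2 + (4 + 5*7) = -2 + (4 + 35) = -2 + 39 = 37)
b(220) - 1*43045 = 37 - 1*43045 = 37 - 43045 = -43008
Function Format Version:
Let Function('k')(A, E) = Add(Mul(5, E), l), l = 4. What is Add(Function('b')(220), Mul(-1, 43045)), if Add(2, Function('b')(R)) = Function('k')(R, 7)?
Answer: -43008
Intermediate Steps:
Function('k')(A, E) = Add(4, Mul(5, E)) (Function('k')(A, E) = Add(Mul(5, E), 4) = Add(4, Mul(5, E)))
Function('b')(R) = 37 (Function('b')(R) = Add(-2, Add(4, Mul(5, 7))) = Add(-2, Add(4, 35)) = Add(-2, 39) = 37)
Add(Function('b')(220), Mul(-1, 43045)) = Add(37, Mul(-1, 43045)) = Add(37, -43045) = -43008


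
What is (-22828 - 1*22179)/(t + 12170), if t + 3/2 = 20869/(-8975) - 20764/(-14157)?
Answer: -11437095577050/3092018537209 ≈ -3.6989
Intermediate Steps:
t = -599348291/254118150 (t = -3/2 + (20869/(-8975) - 20764/(-14157)) = -3/2 + (20869*(-1/8975) - 20764*(-1/14157)) = -3/2 + (-20869/8975 + 20764/14157) = -3/2 - 109085533/127059075 = -599348291/254118150 ≈ -2.3585)
(-22828 - 1*22179)/(t + 12170) = (-22828 - 1*22179)/(-599348291/254118150 + 12170) = (-22828 - 22179)/(3092018537209/254118150) = -45007*254118150/3092018537209 = -11437095577050/3092018537209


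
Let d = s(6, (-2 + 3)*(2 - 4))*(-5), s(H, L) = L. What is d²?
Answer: 100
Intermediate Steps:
d = 10 (d = ((-2 + 3)*(2 - 4))*(-5) = (1*(-2))*(-5) = -2*(-5) = 10)
d² = 10² = 100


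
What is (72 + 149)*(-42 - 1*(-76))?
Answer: 7514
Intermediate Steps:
(72 + 149)*(-42 - 1*(-76)) = 221*(-42 + 76) = 221*34 = 7514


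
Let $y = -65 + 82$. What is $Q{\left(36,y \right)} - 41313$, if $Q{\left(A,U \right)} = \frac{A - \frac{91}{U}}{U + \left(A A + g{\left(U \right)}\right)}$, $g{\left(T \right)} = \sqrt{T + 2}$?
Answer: $- \frac{1210765603877}{29307150} - \frac{521 \sqrt{19}}{29307150} \approx -41313.0$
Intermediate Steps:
$g{\left(T \right)} = \sqrt{2 + T}$
$y = 17$
$Q{\left(A,U \right)} = \frac{A - \frac{91}{U}}{U + A^{2} + \sqrt{2 + U}}$ ($Q{\left(A,U \right)} = \frac{A - \frac{91}{U}}{U + \left(A A + \sqrt{2 + U}\right)} = \frac{A - \frac{91}{U}}{U + \left(A^{2} + \sqrt{2 + U}\right)} = \frac{A - \frac{91}{U}}{U + A^{2} + \sqrt{2 + U}}$)
$Q{\left(36,y \right)} - 41313 = \frac{-91 + 36 \cdot 17}{17 \left(17 + 36^{2} + \sqrt{2 + 17}\right)} - 41313 = \frac{-91 + 612}{17 \left(17 + 1296 + \sqrt{19}\right)} - 41313 = \frac{1}{17} \frac{1}{1313 + \sqrt{19}} \cdot 521 - 41313 = \frac{521}{17 \left(1313 + \sqrt{19}\right)} - 41313 = -41313 + \frac{521}{17 \left(1313 + \sqrt{19}\right)}$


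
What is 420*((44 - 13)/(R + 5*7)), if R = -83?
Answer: -1085/4 ≈ -271.25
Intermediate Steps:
420*((44 - 13)/(R + 5*7)) = 420*((44 - 13)/(-83 + 5*7)) = 420*(31/(-83 + 35)) = 420*(31/(-48)) = 420*(31*(-1/48)) = 420*(-31/48) = -1085/4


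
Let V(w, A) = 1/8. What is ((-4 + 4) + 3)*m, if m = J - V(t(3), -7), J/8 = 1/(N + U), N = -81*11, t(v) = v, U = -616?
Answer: -4713/12056 ≈ -0.39093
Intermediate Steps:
N = -891
V(w, A) = ⅛
J = -8/1507 (J = 8/(-891 - 616) = 8/(-1507) = 8*(-1/1507) = -8/1507 ≈ -0.0053086)
m = -1571/12056 (m = -8/1507 - 1*⅛ = -8/1507 - ⅛ = -1571/12056 ≈ -0.13031)
((-4 + 4) + 3)*m = ((-4 + 4) + 3)*(-1571/12056) = (0 + 3)*(-1571/12056) = 3*(-1571/12056) = -4713/12056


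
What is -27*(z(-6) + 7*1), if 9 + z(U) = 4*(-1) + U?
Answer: 324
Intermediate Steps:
z(U) = -13 + U (z(U) = -9 + (4*(-1) + U) = -9 + (-4 + U) = -13 + U)
-27*(z(-6) + 7*1) = -27*((-13 - 6) + 7*1) = -27*(-19 + 7) = -27*(-12) = 324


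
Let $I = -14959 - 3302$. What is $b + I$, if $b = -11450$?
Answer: $-29711$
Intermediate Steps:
$I = -18261$ ($I = -14959 - 3302 = -18261$)
$b + I = -11450 - 18261 = -29711$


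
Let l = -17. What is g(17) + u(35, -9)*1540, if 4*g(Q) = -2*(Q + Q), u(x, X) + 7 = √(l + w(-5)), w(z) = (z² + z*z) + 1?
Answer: -10797 + 1540*√34 ≈ -1817.3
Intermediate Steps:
w(z) = 1 + 2*z² (w(z) = (z² + z²) + 1 = 2*z² + 1 = 1 + 2*z²)
u(x, X) = -7 + √34 (u(x, X) = -7 + √(-17 + (1 + 2*(-5)²)) = -7 + √(-17 + (1 + 2*25)) = -7 + √(-17 + (1 + 50)) = -7 + √(-17 + 51) = -7 + √34)
g(Q) = -Q (g(Q) = (-2*(Q + Q))/4 = (-4*Q)/4 = -Q)
g(17) + u(35, -9)*1540 = -1*17 + (-7 + √34)*1540 = -17 + (-10780 + 1540*√34) = -10797 + 1540*√34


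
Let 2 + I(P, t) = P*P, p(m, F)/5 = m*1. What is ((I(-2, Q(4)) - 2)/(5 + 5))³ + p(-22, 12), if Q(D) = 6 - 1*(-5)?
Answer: -110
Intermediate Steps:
Q(D) = 11 (Q(D) = 6 + 5 = 11)
p(m, F) = 5*m (p(m, F) = 5*(m*1) = 5*m)
I(P, t) = -2 + P² (I(P, t) = -2 + P*P = -2 + P²)
((I(-2, Q(4)) - 2)/(5 + 5))³ + p(-22, 12) = (((-2 + (-2)²) - 2)/(5 + 5))³ + 5*(-22) = (((-2 + 4) - 2)/10)³ - 110 = ((2 - 2)*(⅒))³ - 110 = (0*(⅒))³ - 110 = 0³ - 110 = 0 - 110 = -110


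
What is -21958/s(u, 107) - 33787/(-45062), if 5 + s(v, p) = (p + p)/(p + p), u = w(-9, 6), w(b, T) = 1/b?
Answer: 123700818/22531 ≈ 5490.3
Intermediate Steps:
u = -⅑ (u = 1/(-9) = -⅑ ≈ -0.11111)
s(v, p) = -4 (s(v, p) = -5 + (p + p)/(p + p) = -5 + (2*p)/((2*p)) = -5 + (2*p)*(1/(2*p)) = -5 + 1 = -4)
-21958/s(u, 107) - 33787/(-45062) = -21958/(-4) - 33787/(-45062) = -21958*(-¼) - 33787*(-1/45062) = 10979/2 + 33787/45062 = 123700818/22531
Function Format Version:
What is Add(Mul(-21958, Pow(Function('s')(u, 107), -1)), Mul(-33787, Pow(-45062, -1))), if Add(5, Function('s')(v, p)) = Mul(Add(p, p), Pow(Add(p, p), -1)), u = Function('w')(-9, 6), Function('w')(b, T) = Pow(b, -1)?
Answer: Rational(123700818, 22531) ≈ 5490.3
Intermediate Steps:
u = Rational(-1, 9) (u = Pow(-9, -1) = Rational(-1, 9) ≈ -0.11111)
Function('s')(v, p) = -4 (Function('s')(v, p) = Add(-5, Mul(Add(p, p), Pow(Add(p, p), -1))) = Add(-5, Mul(Mul(2, p), Pow(Mul(2, p), -1))) = Add(-5, Mul(Mul(2, p), Mul(Rational(1, 2), Pow(p, -1)))) = Add(-5, 1) = -4)
Add(Mul(-21958, Pow(Function('s')(u, 107), -1)), Mul(-33787, Pow(-45062, -1))) = Add(Mul(-21958, Pow(-4, -1)), Mul(-33787, Pow(-45062, -1))) = Add(Mul(-21958, Rational(-1, 4)), Mul(-33787, Rational(-1, 45062))) = Add(Rational(10979, 2), Rational(33787, 45062)) = Rational(123700818, 22531)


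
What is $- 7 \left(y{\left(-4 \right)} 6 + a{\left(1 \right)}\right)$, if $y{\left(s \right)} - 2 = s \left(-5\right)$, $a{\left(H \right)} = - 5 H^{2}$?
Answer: $-889$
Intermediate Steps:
$y{\left(s \right)} = 2 - 5 s$ ($y{\left(s \right)} = 2 + s \left(-5\right) = 2 - 5 s$)
$- 7 \left(y{\left(-4 \right)} 6 + a{\left(1 \right)}\right) = - 7 \left(\left(2 - -20\right) 6 - 5 \cdot 1^{2}\right) = - 7 \left(\left(2 + 20\right) 6 - 5\right) = - 7 \left(22 \cdot 6 - 5\right) = - 7 \left(132 - 5\right) = \left(-7\right) 127 = -889$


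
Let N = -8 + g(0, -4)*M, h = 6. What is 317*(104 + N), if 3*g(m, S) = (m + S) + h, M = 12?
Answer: 32968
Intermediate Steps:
g(m, S) = 2 + S/3 + m/3 (g(m, S) = ((m + S) + 6)/3 = ((S + m) + 6)/3 = (6 + S + m)/3 = 2 + S/3 + m/3)
N = 0 (N = -8 + (2 + (⅓)*(-4) + (⅓)*0)*12 = -8 + (2 - 4/3 + 0)*12 = -8 + (⅔)*12 = -8 + 8 = 0)
317*(104 + N) = 317*(104 + 0) = 317*104 = 32968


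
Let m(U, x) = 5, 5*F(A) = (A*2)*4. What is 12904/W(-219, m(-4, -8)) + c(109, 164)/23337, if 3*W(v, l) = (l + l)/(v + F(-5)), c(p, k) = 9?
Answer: -11393154511/12965 ≈ -8.7876e+5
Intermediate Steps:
F(A) = 8*A/5 (F(A) = ((A*2)*4)/5 = ((2*A)*4)/5 = (8*A)/5 = 8*A/5)
W(v, l) = 2*l/(3*(-8 + v)) (W(v, l) = ((l + l)/(v + (8/5)*(-5)))/3 = ((2*l)/(v - 8))/3 = ((2*l)/(-8 + v))/3 = (2*l/(-8 + v))/3 = 2*l/(3*(-8 + v)))
12904/W(-219, m(-4, -8)) + c(109, 164)/23337 = 12904/(((2/3)*5/(-8 - 219))) + 9/23337 = 12904/(((2/3)*5/(-227))) + 9*(1/23337) = 12904/(((2/3)*5*(-1/227))) + 1/2593 = 12904/(-10/681) + 1/2593 = 12904*(-681/10) + 1/2593 = -4393812/5 + 1/2593 = -11393154511/12965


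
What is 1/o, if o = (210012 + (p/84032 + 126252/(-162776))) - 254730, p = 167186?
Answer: -854899552/38228360375069 ≈ -2.2363e-5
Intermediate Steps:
o = -38228360375069/854899552 (o = (210012 + (167186/84032 + 126252/(-162776))) - 254730 = (210012 + (167186*(1/84032) + 126252*(-1/162776))) - 254730 = (210012 + (83593/42016 - 31563/40694)) - 254730 = (210012 + 1037791267/854899552) - 254730 = 179540202505891/854899552 - 254730 = -38228360375069/854899552 ≈ -44717.)
1/o = 1/(-38228360375069/854899552) = -854899552/38228360375069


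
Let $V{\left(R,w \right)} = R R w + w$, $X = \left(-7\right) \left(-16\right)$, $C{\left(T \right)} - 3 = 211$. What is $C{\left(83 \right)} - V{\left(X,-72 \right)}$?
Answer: $903454$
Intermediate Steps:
$C{\left(T \right)} = 214$ ($C{\left(T \right)} = 3 + 211 = 214$)
$X = 112$
$V{\left(R,w \right)} = w + w R^{2}$ ($V{\left(R,w \right)} = R^{2} w + w = w R^{2} + w = w + w R^{2}$)
$C{\left(83 \right)} - V{\left(X,-72 \right)} = 214 - - 72 \left(1 + 112^{2}\right) = 214 - - 72 \left(1 + 12544\right) = 214 - \left(-72\right) 12545 = 214 - -903240 = 214 + 903240 = 903454$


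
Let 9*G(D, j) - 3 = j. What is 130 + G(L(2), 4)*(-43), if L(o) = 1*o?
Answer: 869/9 ≈ 96.556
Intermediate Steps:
L(o) = o
G(D, j) = ⅓ + j/9
130 + G(L(2), 4)*(-43) = 130 + (⅓ + (⅑)*4)*(-43) = 130 + (⅓ + 4/9)*(-43) = 130 + (7/9)*(-43) = 130 - 301/9 = 869/9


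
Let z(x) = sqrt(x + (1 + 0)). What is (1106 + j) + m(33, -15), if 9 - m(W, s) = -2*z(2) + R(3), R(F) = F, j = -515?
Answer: 597 + 2*sqrt(3) ≈ 600.46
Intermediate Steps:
z(x) = sqrt(1 + x) (z(x) = sqrt(x + 1) = sqrt(1 + x))
m(W, s) = 6 + 2*sqrt(3) (m(W, s) = 9 - (-2*sqrt(1 + 2) + 3) = 9 - (-2*sqrt(3) + 3) = 9 - (3 - 2*sqrt(3)) = 9 + (-3 + 2*sqrt(3)) = 6 + 2*sqrt(3))
(1106 + j) + m(33, -15) = (1106 - 515) + (6 + 2*sqrt(3)) = 591 + (6 + 2*sqrt(3)) = 597 + 2*sqrt(3)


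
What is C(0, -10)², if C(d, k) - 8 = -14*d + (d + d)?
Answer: 64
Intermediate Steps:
C(d, k) = 8 - 12*d (C(d, k) = 8 + (-14*d + (d + d)) = 8 + (-14*d + 2*d) = 8 - 12*d)
C(0, -10)² = (8 - 12*0)² = (8 + 0)² = 8² = 64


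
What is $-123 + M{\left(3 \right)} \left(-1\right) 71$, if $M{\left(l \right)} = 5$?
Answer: $-478$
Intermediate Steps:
$-123 + M{\left(3 \right)} \left(-1\right) 71 = -123 + 5 \left(-1\right) 71 = -123 - 355 = -478$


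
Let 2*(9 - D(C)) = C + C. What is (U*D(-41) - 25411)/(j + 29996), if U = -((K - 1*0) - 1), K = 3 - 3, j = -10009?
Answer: -25361/19987 ≈ -1.2689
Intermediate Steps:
D(C) = 9 - C (D(C) = 9 - (C + C)/2 = 9 - C)
K = 0
U = 1 (U = -((0 - 1*0) - 1) = -((0 + 0) - 1) = -(0 - 1) = -1*(-1) = 1)
(U*D(-41) - 25411)/(j + 29996) = (1*(9 - 1*(-41)) - 25411)/(-10009 + 29996) = (1*(9 + 41) - 25411)/19987 = (1*50 - 25411)*(1/19987) = (50 - 25411)*(1/19987) = -25361*1/19987 = -25361/19987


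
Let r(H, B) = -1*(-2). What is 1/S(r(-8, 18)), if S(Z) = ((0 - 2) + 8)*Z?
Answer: 1/12 ≈ 0.083333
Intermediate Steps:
r(H, B) = 2
S(Z) = 6*Z (S(Z) = (-2 + 8)*Z = 6*Z)
1/S(r(-8, 18)) = 1/(6*2) = 1/12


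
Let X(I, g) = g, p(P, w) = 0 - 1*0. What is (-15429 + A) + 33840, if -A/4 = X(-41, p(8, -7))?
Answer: 18411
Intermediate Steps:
p(P, w) = 0 (p(P, w) = 0 + 0 = 0)
A = 0 (A = -4*0 = 0)
(-15429 + A) + 33840 = (-15429 + 0) + 33840 = -15429 + 33840 = 18411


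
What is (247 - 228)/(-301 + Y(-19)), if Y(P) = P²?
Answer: 19/60 ≈ 0.31667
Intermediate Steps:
(247 - 228)/(-301 + Y(-19)) = (247 - 228)/(-301 + (-19)²) = 19/(-301 + 361) = 19/60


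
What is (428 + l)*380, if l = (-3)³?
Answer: 152380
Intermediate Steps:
l = -27
(428 + l)*380 = (428 - 27)*380 = 401*380 = 152380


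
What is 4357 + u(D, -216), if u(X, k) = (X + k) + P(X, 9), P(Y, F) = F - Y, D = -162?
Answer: 4150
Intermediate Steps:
u(X, k) = 9 + k (u(X, k) = (X + k) + (9 - X) = 9 + k)
4357 + u(D, -216) = 4357 + (9 - 216) = 4357 - 207 = 4150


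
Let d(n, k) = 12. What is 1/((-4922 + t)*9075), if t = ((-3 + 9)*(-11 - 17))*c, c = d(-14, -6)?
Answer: -1/62962350 ≈ -1.5883e-8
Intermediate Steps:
c = 12
t = -2016 (t = ((-3 + 9)*(-11 - 17))*12 = (6*(-28))*12 = -168*12 = -2016)
1/((-4922 + t)*9075) = 1/(-4922 - 2016*9075) = (1/9075)/(-6938) = -1/6938*1/9075 = -1/62962350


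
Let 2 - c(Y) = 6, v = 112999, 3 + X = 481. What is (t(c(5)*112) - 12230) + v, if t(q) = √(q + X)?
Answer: 100769 + √30 ≈ 1.0077e+5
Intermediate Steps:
X = 478 (X = -3 + 481 = 478)
c(Y) = -4 (c(Y) = 2 - 1*6 = 2 - 6 = -4)
t(q) = √(478 + q) (t(q) = √(q + 478) = √(478 + q))
(t(c(5)*112) - 12230) + v = (√(478 - 4*112) - 12230) + 112999 = (√(478 - 448) - 12230) + 112999 = (√30 - 12230) + 112999 = (-12230 + √30) + 112999 = 100769 + √30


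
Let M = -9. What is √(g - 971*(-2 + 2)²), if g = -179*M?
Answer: 3*√179 ≈ 40.137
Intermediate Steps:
g = 1611 (g = -179*(-9) = 1611)
√(g - 971*(-2 + 2)²) = √(1611 - 971*(-2 + 2)²) = √(1611 - 971*0²) = √(1611 - 971*0) = √(1611 + 0) = √1611 = 3*√179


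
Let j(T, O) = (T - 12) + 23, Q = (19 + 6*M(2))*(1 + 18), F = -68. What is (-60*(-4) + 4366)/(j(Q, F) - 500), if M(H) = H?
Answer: 2303/50 ≈ 46.060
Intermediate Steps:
Q = 589 (Q = (19 + 6*2)*(1 + 18) = (19 + 12)*19 = 31*19 = 589)
j(T, O) = 11 + T (j(T, O) = (-12 + T) + 23 = 11 + T)
(-60*(-4) + 4366)/(j(Q, F) - 500) = (-60*(-4) + 4366)/((11 + 589) - 500) = (240 + 4366)/(600 - 500) = 4606/100 = 4606*(1/100) = 2303/50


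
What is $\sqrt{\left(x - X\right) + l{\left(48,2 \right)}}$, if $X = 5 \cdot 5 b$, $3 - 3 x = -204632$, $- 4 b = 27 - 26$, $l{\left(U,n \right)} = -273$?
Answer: $\frac{\sqrt{2446017}}{6} \approx 260.66$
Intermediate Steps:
$b = - \frac{1}{4}$ ($b = - \frac{27 - 26}{4} = \left(- \frac{1}{4}\right) 1 = - \frac{1}{4} \approx -0.25$)
$x = \frac{204635}{3}$ ($x = 1 - - \frac{204632}{3} = 1 + \frac{204632}{3} = \frac{204635}{3} \approx 68212.0$)
$X = - \frac{25}{4}$ ($X = 5 \cdot 5 \left(- \frac{1}{4}\right) = 25 \left(- \frac{1}{4}\right) = - \frac{25}{4} \approx -6.25$)
$\sqrt{\left(x - X\right) + l{\left(48,2 \right)}} = \sqrt{\left(\frac{204635}{3} - - \frac{25}{4}\right) - 273} = \sqrt{\left(\frac{204635}{3} + \frac{25}{4}\right) - 273} = \sqrt{\frac{818615}{12} - 273} = \sqrt{\frac{815339}{12}} = \frac{\sqrt{2446017}}{6}$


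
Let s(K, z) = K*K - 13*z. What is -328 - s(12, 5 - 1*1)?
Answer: -420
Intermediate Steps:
s(K, z) = K² - 13*z
-328 - s(12, 5 - 1*1) = -328 - (12² - 13*(5 - 1*1)) = -328 - (144 - 13*(5 - 1)) = -328 - (144 - 13*4) = -328 - (144 - 52) = -328 - 1*92 = -328 - 92 = -420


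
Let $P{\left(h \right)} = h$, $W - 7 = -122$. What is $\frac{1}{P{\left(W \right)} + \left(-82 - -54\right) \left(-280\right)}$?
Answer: $\frac{1}{7725} \approx 0.00012945$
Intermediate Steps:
$W = -115$ ($W = 7 - 122 = -115$)
$\frac{1}{P{\left(W \right)} + \left(-82 - -54\right) \left(-280\right)} = \frac{1}{-115 + \left(-82 - -54\right) \left(-280\right)} = \frac{1}{-115 + \left(-82 + 54\right) \left(-280\right)} = \frac{1}{-115 - -7840} = \frac{1}{-115 + 7840} = \frac{1}{7725}$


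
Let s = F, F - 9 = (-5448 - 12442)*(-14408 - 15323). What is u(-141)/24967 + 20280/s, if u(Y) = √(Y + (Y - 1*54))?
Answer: 20280/531887599 + 4*I*√21/24967 ≈ 3.8128e-5 + 0.00073418*I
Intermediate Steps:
F = 531887599 (F = 9 + (-5448 - 12442)*(-14408 - 15323) = 9 - 17890*(-29731) = 9 + 531887590 = 531887599)
u(Y) = √(-54 + 2*Y) (u(Y) = √(Y + (Y - 54)) = √(Y + (-54 + Y)) = √(-54 + 2*Y))
s = 531887599
u(-141)/24967 + 20280/s = √(-54 + 2*(-141))/24967 + 20280/531887599 = √(-54 - 282)*(1/24967) + 20280*(1/531887599) = √(-336)*(1/24967) + 20280/531887599 = (4*I*√21)*(1/24967) + 20280/531887599 = 4*I*√21/24967 + 20280/531887599 = 20280/531887599 + 4*I*√21/24967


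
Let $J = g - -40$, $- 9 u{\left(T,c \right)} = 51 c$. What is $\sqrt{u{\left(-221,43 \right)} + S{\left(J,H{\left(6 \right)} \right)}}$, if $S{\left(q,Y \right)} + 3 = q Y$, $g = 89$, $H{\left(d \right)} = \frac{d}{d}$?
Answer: $\frac{i \sqrt{1059}}{3} \approx 10.847 i$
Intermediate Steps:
$H{\left(d \right)} = 1$
$u{\left(T,c \right)} = - \frac{17 c}{3}$ ($u{\left(T,c \right)} = - \frac{51 c}{9} = - \frac{17 c}{3}$)
$J = 129$ ($J = 89 - -40 = 89 + 40 = 129$)
$S{\left(q,Y \right)} = -3 + Y q$ ($S{\left(q,Y \right)} = -3 + q Y = -3 + Y q$)
$\sqrt{u{\left(-221,43 \right)} + S{\left(J,H{\left(6 \right)} \right)}} = \sqrt{\left(- \frac{17}{3}\right) 43 + \left(-3 + 1 \cdot 129\right)} = \sqrt{- \frac{731}{3} + \left(-3 + 129\right)} = \sqrt{- \frac{731}{3} + 126} = \sqrt{- \frac{353}{3}} = \frac{i \sqrt{1059}}{3}$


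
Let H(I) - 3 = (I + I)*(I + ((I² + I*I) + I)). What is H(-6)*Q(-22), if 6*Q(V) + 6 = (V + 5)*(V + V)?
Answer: -88669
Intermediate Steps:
Q(V) = -1 + V*(5 + V)/3 (Q(V) = -1 + ((V + 5)*(V + V))/6 = -1 + ((5 + V)*(2*V))/6 = -1 + (2*V*(5 + V))/6 = -1 + V*(5 + V)/3)
H(I) = 3 + 2*I*(2*I + 2*I²) (H(I) = 3 + (I + I)*(I + ((I² + I*I) + I)) = 3 + (2*I)*(I + ((I² + I²) + I)) = 3 + (2*I)*(I + (2*I² + I)) = 3 + (2*I)*(I + (I + 2*I²)) = 3 + (2*I)*(2*I + 2*I²) = 3 + 2*I*(2*I + 2*I²))
H(-6)*Q(-22) = (3 + 4*(-6)² + 4*(-6)³)*(-1 + (⅓)*(-22)² + (5/3)*(-22)) = (3 + 4*36 + 4*(-216))*(-1 + (⅓)*484 - 110/3) = (3 + 144 - 864)*(-1 + 484/3 - 110/3) = -717*371/3 = -88669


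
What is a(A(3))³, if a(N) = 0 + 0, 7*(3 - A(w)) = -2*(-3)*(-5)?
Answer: 0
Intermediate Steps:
A(w) = 51/7 (A(w) = 3 - (-2*(-3))*(-5)/7 = 3 - 6*(-5)/7 = 3 - ⅐*(-30) = 3 + 30/7 = 51/7)
a(N) = 0
a(A(3))³ = 0³ = 0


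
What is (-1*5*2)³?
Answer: -1000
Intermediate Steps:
(-1*5*2)³ = (-5*2)³ = (-10)³ = -1000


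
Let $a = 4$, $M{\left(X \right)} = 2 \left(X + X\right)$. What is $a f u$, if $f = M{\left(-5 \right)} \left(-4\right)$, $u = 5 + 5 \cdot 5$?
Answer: $9600$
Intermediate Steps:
$M{\left(X \right)} = 4 X$ ($M{\left(X \right)} = 2 \cdot 2 X = 4 X$)
$u = 30$ ($u = 5 + 25 = 30$)
$f = 80$ ($f = 4 \left(-5\right) \left(-4\right) = \left(-20\right) \left(-4\right) = 80$)
$a f u = 4 \cdot 80 \cdot 30 = 320 \cdot 30 = 9600$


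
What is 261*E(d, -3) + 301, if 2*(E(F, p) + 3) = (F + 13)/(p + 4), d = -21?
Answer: -1526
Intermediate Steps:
E(F, p) = -3 + (13 + F)/(2*(4 + p)) (E(F, p) = -3 + ((F + 13)/(p + 4))/2 = -3 + ((13 + F)/(4 + p))/2 = -3 + (13 + F)/(2*(4 + p)))
261*E(d, -3) + 301 = 261*((-11 - 21 - 6*(-3))/(2*(4 - 3))) + 301 = 261*((½)*(-11 - 21 + 18)/1) + 301 = 261*((½)*1*(-14)) + 301 = 261*(-7) + 301 = -1827 + 301 = -1526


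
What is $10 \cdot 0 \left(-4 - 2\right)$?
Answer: $0$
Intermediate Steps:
$10 \cdot 0 \left(-4 - 2\right) = 0 \left(-6\right) = 0$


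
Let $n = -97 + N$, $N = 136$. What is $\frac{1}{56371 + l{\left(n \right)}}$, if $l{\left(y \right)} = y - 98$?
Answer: $\frac{1}{56312} \approx 1.7758 \cdot 10^{-5}$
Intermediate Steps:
$n = 39$ ($n = -97 + 136 = 39$)
$l{\left(y \right)} = -98 + y$
$\frac{1}{56371 + l{\left(n \right)}} = \frac{1}{56371 + \left(-98 + 39\right)} = \frac{1}{56371 - 59} = \frac{1}{56312}$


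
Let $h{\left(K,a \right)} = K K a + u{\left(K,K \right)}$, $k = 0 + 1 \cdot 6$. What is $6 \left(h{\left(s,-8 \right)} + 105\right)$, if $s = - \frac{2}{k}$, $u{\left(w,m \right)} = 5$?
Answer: $\frac{1964}{3} \approx 654.67$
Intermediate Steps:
$k = 6$ ($k = 0 + 6 = 6$)
$s = - \frac{1}{3}$ ($s = - \frac{2}{6} = \left(-2\right) \frac{1}{6} = - \frac{1}{3} \approx -0.33333$)
$h{\left(K,a \right)} = 5 + a K^{2}$ ($h{\left(K,a \right)} = K K a + 5 = K^{2} a + 5 = a K^{2} + 5 = 5 + a K^{2}$)
$6 \left(h{\left(s,-8 \right)} + 105\right) = 6 \left(\left(5 - 8 \left(- \frac{1}{3}\right)^{2}\right) + 105\right) = 6 \left(\left(5 - \frac{8}{9}\right) + 105\right) = 6 \left(\frac{37}{9} + 105\right) = 6 \cdot \frac{982}{9} = \frac{1964}{3}$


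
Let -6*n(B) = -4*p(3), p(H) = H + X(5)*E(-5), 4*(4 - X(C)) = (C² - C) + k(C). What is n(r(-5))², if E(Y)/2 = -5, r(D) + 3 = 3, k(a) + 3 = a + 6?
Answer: 484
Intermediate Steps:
k(a) = 3 + a (k(a) = -3 + (a + 6) = -3 + (6 + a) = 3 + a)
r(D) = 0 (r(D) = -3 + 3 = 0)
X(C) = 13/4 - C²/4 (X(C) = 4 - ((C² - C) + (3 + C))/4 = 4 - (3 + C²)/4 = 4 + (-¾ - C²/4) = 13/4 - C²/4)
E(Y) = -10 (E(Y) = 2*(-5) = -10)
p(H) = 30 + H (p(H) = H + (13/4 - ¼*5²)*(-10) = H + (13/4 - ¼*25)*(-10) = H + (13/4 - 25/4)*(-10) = H - 3*(-10) = H + 30 = 30 + H)
n(B) = 22 (n(B) = -(-2)*(30 + 3)/3 = -(-2)*33/3 = -⅙*(-132) = 22)
n(r(-5))² = 22² = 484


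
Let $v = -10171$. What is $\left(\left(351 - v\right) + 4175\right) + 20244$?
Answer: $34941$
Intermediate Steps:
$\left(\left(351 - v\right) + 4175\right) + 20244 = \left(\left(351 - -10171\right) + 4175\right) + 20244 = \left(\left(351 + 10171\right) + 4175\right) + 20244 = \left(10522 + 4175\right) + 20244 = 14697 + 20244 = 34941$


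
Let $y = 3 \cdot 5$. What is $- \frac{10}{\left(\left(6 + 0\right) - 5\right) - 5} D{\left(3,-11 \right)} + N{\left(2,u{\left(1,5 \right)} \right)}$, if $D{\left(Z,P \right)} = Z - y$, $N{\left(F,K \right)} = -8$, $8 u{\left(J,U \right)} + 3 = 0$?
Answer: $-38$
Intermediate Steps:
$u{\left(J,U \right)} = - \frac{3}{8}$ ($u{\left(J,U \right)} = - \frac{3}{8} + \frac{1}{8} \cdot 0 = - \frac{3}{8} + 0 = - \frac{3}{8}$)
$y = 15$
$D{\left(Z,P \right)} = -15 + Z$ ($D{\left(Z,P \right)} = Z - 15 = -15 + Z$)
$- \frac{10}{\left(\left(6 + 0\right) - 5\right) - 5} D{\left(3,-11 \right)} + N{\left(2,u{\left(1,5 \right)} \right)} = - \frac{10}{\left(\left(6 + 0\right) - 5\right) - 5} \left(-15 + 3\right) - 8 = - \frac{10}{\left(6 - 5\right) - 5} \left(-12\right) - 8 = - \frac{10}{1 - 5} \left(-12\right) - 8 = - \frac{10}{-4} \left(-12\right) - 8 = \left(-10\right) \left(- \frac{1}{4}\right) \left(-12\right) - 8 = \frac{5}{2} \left(-12\right) - 8 = -30 - 8 = -38$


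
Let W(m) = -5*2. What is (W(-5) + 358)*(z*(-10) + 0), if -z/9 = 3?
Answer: 93960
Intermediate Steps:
z = -27 (z = -9*3 = -27)
W(m) = -10
(W(-5) + 358)*(z*(-10) + 0) = (-10 + 358)*(-27*(-10) + 0) = 348*(270 + 0) = 348*270 = 93960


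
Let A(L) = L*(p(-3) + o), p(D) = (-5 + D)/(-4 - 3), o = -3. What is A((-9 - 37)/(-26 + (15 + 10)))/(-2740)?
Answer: 299/9590 ≈ 0.031178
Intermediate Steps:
p(D) = 5/7 - D/7 (p(D) = (-5 + D)/(-7) = (-5 + D)*(-⅐) = 5/7 - D/7)
A(L) = -13*L/7 (A(L) = L*((5/7 - ⅐*(-3)) - 3) = L*((5/7 + 3/7) - 3) = L*(8/7 - 3) = L*(-13/7) = -13*L/7)
A((-9 - 37)/(-26 + (15 + 10)))/(-2740) = -13*(-9 - 37)/(7*(-26 + (15 + 10)))/(-2740) = -(-598)/(7*(-26 + 25))*(-1/2740) = -(-598)/(7*(-1))*(-1/2740) = -(-598)*(-1)/7*(-1/2740) = -13/7*46*(-1/2740) = -598/7*(-1/2740) = 299/9590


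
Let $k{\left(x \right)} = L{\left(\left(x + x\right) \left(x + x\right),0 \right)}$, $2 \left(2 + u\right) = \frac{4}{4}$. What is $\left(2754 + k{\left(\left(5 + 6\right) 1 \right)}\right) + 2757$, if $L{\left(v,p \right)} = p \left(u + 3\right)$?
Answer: $5511$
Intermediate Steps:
$u = - \frac{3}{2}$ ($u = -2 + \frac{4 \cdot \frac{1}{4}}{2} = -2 + \frac{1}{2} \cdot 1 = -2 + \frac{1}{2} = - \frac{3}{2} \approx -1.5$)
$L{\left(v,p \right)} = \frac{3 p}{2}$ ($L{\left(v,p \right)} = p \left(- \frac{3}{2} + 3\right) = p \frac{3}{2} = \frac{3 p}{2}$)
$k{\left(x \right)} = 0$ ($k{\left(x \right)} = \frac{3}{2} \cdot 0 = 0$)
$\left(2754 + k{\left(\left(5 + 6\right) 1 \right)}\right) + 2757 = \left(2754 + 0\right) + 2757 = 2754 + 2757 = 5511$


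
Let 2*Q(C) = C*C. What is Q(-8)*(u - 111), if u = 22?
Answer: -2848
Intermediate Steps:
Q(C) = C²/2 (Q(C) = (C*C)/2 = C²/2)
Q(-8)*(u - 111) = ((½)*(-8)²)*(22 - 111) = ((½)*64)*(-89) = 32*(-89) = -2848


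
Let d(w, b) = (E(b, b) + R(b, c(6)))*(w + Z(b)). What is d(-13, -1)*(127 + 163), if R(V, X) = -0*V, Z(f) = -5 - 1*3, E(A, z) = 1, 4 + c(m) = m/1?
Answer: -6090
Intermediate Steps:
c(m) = -4 + m (c(m) = -4 + m/1 = -4 + m*1 = -4 + m)
Z(f) = -8 (Z(f) = -5 - 3 = -8)
R(V, X) = 0 (R(V, X) = -4*0 = 0)
d(w, b) = -8 + w (d(w, b) = (1 + 0)*(w - 8) = 1*(-8 + w) = -8 + w)
d(-13, -1)*(127 + 163) = (-8 - 13)*(127 + 163) = -21*290 = -6090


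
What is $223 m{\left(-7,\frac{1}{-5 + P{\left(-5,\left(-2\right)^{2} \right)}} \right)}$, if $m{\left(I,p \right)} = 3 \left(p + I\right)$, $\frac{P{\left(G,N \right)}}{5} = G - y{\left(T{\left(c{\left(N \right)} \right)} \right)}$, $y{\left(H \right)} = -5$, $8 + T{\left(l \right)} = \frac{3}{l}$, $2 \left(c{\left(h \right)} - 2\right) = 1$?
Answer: $- \frac{24084}{5} \approx -4816.8$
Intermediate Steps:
$c{\left(h \right)} = \frac{5}{2}$ ($c{\left(h \right)} = 2 + \frac{1}{2} \cdot 1 = 2 + \frac{1}{2} = \frac{5}{2}$)
$T{\left(l \right)} = -8 + \frac{3}{l}$
$P{\left(G,N \right)} = 25 + 5 G$ ($P{\left(G,N \right)} = 5 \left(G - -5\right) = 5 \left(G + 5\right) = 5 \left(5 + G\right) = 25 + 5 G$)
$m{\left(I,p \right)} = 3 I + 3 p$ ($m{\left(I,p \right)} = 3 \left(I + p\right) = 3 I + 3 p$)
$223 m{\left(-7,\frac{1}{-5 + P{\left(-5,\left(-2\right)^{2} \right)}} \right)} = 223 \left(3 \left(-7\right) + \frac{3}{-5 + \left(25 + 5 \left(-5\right)\right)}\right) = 223 \left(-21 + \frac{3}{-5 + \left(25 - 25\right)}\right) = 223 \left(-21 + \frac{3}{-5 + 0}\right) = 223 \left(-21 + \frac{3}{-5}\right) = 223 \left(-21 + 3 \left(- \frac{1}{5}\right)\right) = 223 \left(-21 - \frac{3}{5}\right) = 223 \left(- \frac{108}{5}\right) = - \frac{24084}{5}$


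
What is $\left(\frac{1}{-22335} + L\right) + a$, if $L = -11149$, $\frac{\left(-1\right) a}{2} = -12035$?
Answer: $\frac{288590534}{22335} \approx 12921.0$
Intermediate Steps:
$a = 24070$ ($a = \left(-2\right) \left(-12035\right) = 24070$)
$\left(\frac{1}{-22335} + L\right) + a = \left(\frac{1}{-22335} - 11149\right) + 24070 = \left(- \frac{1}{22335} - 11149\right) + 24070 = - \frac{249012916}{22335} + 24070 = \frac{288590534}{22335}$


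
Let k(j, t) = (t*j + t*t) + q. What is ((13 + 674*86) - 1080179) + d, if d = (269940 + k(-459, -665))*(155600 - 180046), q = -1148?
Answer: -24844318594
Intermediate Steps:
k(j, t) = -1148 + t² + j*t (k(j, t) = (t*j + t*t) - 1148 = (j*t + t²) - 1148 = (t² + j*t) - 1148 = -1148 + t² + j*t)
d = -24843296392 (d = (269940 + (-1148 + (-665)² - 459*(-665)))*(155600 - 180046) = (269940 + (-1148 + 442225 + 305235))*(-24446) = (269940 + 746312)*(-24446) = 1016252*(-24446) = -24843296392)
((13 + 674*86) - 1080179) + d = ((13 + 674*86) - 1080179) - 24843296392 = ((13 + 57964) - 1080179) - 24843296392 = (57977 - 1080179) - 24843296392 = -1022202 - 24843296392 = -24844318594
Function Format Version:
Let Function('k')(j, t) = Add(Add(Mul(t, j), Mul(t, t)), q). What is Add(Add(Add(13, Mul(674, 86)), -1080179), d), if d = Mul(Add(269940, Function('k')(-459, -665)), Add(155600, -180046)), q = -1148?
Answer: -24844318594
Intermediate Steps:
Function('k')(j, t) = Add(-1148, Pow(t, 2), Mul(j, t)) (Function('k')(j, t) = Add(Add(Mul(t, j), Mul(t, t)), -1148) = Add(Add(Mul(j, t), Pow(t, 2)), -1148) = Add(Add(Pow(t, 2), Mul(j, t)), -1148) = Add(-1148, Pow(t, 2), Mul(j, t)))
d = -24843296392 (d = Mul(Add(269940, Add(-1148, Pow(-665, 2), Mul(-459, -665))), Add(155600, -180046)) = Mul(Add(269940, Add(-1148, 442225, 305235)), -24446) = Mul(Add(269940, 746312), -24446) = Mul(1016252, -24446) = -24843296392)
Add(Add(Add(13, Mul(674, 86)), -1080179), d) = Add(Add(Add(13, Mul(674, 86)), -1080179), -24843296392) = Add(Add(Add(13, 57964), -1080179), -24843296392) = Add(Add(57977, -1080179), -24843296392) = Add(-1022202, -24843296392) = -24844318594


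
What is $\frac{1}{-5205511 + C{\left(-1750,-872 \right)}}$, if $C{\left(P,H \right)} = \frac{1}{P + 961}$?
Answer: $- \frac{789}{4107148180} \approx -1.921 \cdot 10^{-7}$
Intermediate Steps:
$C{\left(P,H \right)} = \frac{1}{961 + P}$
$\frac{1}{-5205511 + C{\left(-1750,-872 \right)}} = \frac{1}{-5205511 + \frac{1}{961 - 1750}} = \frac{1}{-5205511 + \frac{1}{-789}} = \frac{1}{-5205511 - \frac{1}{789}} = \frac{1}{- \frac{4107148180}{789}} = - \frac{789}{4107148180}$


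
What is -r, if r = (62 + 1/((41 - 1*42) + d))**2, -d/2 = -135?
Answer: -278189041/72361 ≈ -3844.5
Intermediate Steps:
d = 270 (d = -2*(-135) = 270)
r = 278189041/72361 (r = (62 + 1/((41 - 1*42) + 270))**2 = (62 + 1/((41 - 42) + 270))**2 = (62 + 1/(-1 + 270))**2 = (62 + 1/269)**2 = (16679/269)**2 = 278189041/72361 ≈ 3844.5)
-r = -1*278189041/72361 = -278189041/72361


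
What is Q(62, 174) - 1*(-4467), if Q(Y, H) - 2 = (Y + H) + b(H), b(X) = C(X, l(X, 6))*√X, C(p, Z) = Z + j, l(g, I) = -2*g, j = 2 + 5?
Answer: 4705 - 341*√174 ≈ 206.90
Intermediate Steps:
j = 7
C(p, Z) = 7 + Z (C(p, Z) = Z + 7 = 7 + Z)
b(X) = √X*(7 - 2*X) (b(X) = (7 - 2*X)*√X = √X*(7 - 2*X))
Q(Y, H) = 2 + H + Y + √H*(7 - 2*H) (Q(Y, H) = 2 + ((Y + H) + √H*(7 - 2*H)) = 2 + ((H + Y) + √H*(7 - 2*H)) = 2 + (H + Y + √H*(7 - 2*H)) = 2 + H + Y + √H*(7 - 2*H))
Q(62, 174) - 1*(-4467) = (2 + 174 + 62 + √174*(7 - 2*174)) - 1*(-4467) = (2 + 174 + 62 + √174*(7 - 348)) + 4467 = (2 + 174 + 62 + √174*(-341)) + 4467 = (2 + 174 + 62 - 341*√174) + 4467 = (238 - 341*√174) + 4467 = 4705 - 341*√174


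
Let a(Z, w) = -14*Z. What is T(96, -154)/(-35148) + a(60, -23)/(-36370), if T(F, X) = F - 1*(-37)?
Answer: 2468711/127833276 ≈ 0.019312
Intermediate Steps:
T(F, X) = 37 + F (T(F, X) = F + 37 = 37 + F)
T(96, -154)/(-35148) + a(60, -23)/(-36370) = (37 + 96)/(-35148) - 14*60/(-36370) = 133*(-1/35148) - 840*(-1/36370) = -133/35148 + 84/3637 = 2468711/127833276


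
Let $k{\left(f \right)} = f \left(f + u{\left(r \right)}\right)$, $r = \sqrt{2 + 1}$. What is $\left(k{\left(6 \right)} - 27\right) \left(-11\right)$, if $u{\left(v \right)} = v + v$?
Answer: $-99 - 132 \sqrt{3} \approx -327.63$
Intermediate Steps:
$r = \sqrt{3} \approx 1.732$
$u{\left(v \right)} = 2 v$
$k{\left(f \right)} = f \left(f + 2 \sqrt{3}\right)$
$\left(k{\left(6 \right)} - 27\right) \left(-11\right) = \left(6 \left(6 + 2 \sqrt{3}\right) - 27\right) \left(-11\right) = \left(\left(36 + 12 \sqrt{3}\right) - 27\right) \left(-11\right) = \left(9 + 12 \sqrt{3}\right) \left(-11\right) = -99 - 132 \sqrt{3}$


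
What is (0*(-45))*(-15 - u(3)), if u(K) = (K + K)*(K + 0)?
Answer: 0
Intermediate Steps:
u(K) = 2*K**2 (u(K) = (2*K)*K = 2*K**2)
(0*(-45))*(-15 - u(3)) = (0*(-45))*(-15 - 2*3**2) = 0*(-15 - 2*9) = 0*(-15 - 1*18) = 0*(-15 - 18) = 0*(-33) = 0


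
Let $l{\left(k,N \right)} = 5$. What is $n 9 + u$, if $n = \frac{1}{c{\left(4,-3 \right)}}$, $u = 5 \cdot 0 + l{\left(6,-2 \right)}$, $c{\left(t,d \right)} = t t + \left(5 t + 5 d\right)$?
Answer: $\frac{38}{7} \approx 5.4286$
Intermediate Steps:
$c{\left(t,d \right)} = t^{2} + 5 d + 5 t$ ($c{\left(t,d \right)} = t^{2} + \left(5 d + 5 t\right) = t^{2} + 5 d + 5 t$)
$u = 5$ ($u = 5 \cdot 0 + 5 = 0 + 5 = 5$)
$n = \frac{1}{21}$ ($n = \frac{1}{4^{2} + 5 \left(-3\right) + 5 \cdot 4} = \frac{1}{16 - 15 + 20} = \frac{1}{21} \approx 0.047619$)
$n 9 + u = \frac{1}{21} \cdot 9 + 5 = \frac{3}{7} + 5 = \frac{38}{7}$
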